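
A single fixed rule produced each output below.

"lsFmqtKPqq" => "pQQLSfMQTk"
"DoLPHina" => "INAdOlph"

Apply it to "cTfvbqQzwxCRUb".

The pattern: flip the case of every letter, then move the last 3 characters to the front (rotate right by 3).
Starting from "cTfvbqQzwxCRUb": after the first operation, "CtFVBQqZWXcruB"; after the second, "ruBCtFVBQqZWXc".
(Check on "lsFmqtKPqq": → "LSfMQTkpQQ" → "pQQLSfMQTk" ✓)

ruBCtFVBQqZWXc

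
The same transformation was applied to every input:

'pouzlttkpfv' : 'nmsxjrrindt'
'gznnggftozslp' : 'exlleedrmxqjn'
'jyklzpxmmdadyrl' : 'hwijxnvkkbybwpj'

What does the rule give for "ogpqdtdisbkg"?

Looking at the pairs, the operation is to shift every letter 2 places backward in the alphabet (wrapping around).
So "ogpqdtdisbkg" becomes "menobrbgqzie".

menobrbgqzie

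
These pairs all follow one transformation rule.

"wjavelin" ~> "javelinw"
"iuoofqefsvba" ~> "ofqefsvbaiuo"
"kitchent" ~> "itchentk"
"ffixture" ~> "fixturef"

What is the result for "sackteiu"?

The rule is to swap the front and back halves of the string, then move the last 3 characters to the front (rotate right by 3).
For "sackteiu", step one produces "teiusack"; step two turns that into "ackteius".

ackteius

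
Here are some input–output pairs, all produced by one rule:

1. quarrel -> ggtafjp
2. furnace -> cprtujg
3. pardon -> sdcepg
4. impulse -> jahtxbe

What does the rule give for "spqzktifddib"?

The pattern: shift every letter 11 places backward in the alphabet (wrapping around), then move the first 3 characters to the end (rotate left by 3).
For "spqzktifddib", step one produces "hefozixussxq"; step two turns that into "ozixussxqhef".

ozixussxqhef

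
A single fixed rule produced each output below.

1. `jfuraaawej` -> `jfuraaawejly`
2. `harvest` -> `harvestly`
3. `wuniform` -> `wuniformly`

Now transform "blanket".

blanketly

Each output is the input with this applied: append "ly".
"blanket" → "blanketly".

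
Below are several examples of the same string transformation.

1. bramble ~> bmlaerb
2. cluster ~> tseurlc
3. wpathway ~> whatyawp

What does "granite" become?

intaerg

The transformation: move the last 3 characters to the front (rotate right by 3), then take characters alternately from the front and the back (1st, last, 2nd, 2nd-last, ...).
"granite" → "intaerg".
(Check on "wpathway": → "waywpath" → "whatyawp" ✓)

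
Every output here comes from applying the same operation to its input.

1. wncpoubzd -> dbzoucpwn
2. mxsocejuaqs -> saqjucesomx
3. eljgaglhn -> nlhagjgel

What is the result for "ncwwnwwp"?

wpnwwwnc

Rule — swap each adjacent pair of characters (1↔2, 3↔4, ...), then reverse the string.
Starting from "ncwwnwwp": after the first operation, "cnwwwnpw"; after the second, "wpnwwwnc".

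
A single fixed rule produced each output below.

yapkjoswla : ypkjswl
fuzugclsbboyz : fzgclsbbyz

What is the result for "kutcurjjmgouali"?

ktcrjjmgl

What's happening: remove every vowel.
For "kutcurjjmgouali" the result is "ktcrjjmgl".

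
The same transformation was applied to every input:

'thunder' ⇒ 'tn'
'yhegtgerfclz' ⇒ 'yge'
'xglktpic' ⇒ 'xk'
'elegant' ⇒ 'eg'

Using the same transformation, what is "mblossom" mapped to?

The pattern: keep one character in every 3, starting at position 1 (positions 1st, 4th, 7th, ...), then delete the last character.
On "mblossom": the first step gives "moo", and the second then gives "mo".

mo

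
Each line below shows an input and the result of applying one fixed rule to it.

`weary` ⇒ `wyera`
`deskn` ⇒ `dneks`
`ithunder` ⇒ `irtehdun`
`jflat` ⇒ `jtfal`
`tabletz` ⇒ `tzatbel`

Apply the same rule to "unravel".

Rule — take characters alternately from the front and the back (1st, last, 2nd, 2nd-last, ...).
Applying that to "unravel" gives "ulnerva".

ulnerva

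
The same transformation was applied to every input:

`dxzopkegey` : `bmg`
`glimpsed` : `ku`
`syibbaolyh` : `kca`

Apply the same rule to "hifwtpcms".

hru

The pattern: shift every letter 2 places forward in the alphabet (wrapping around), then keep one character in every 3, starting at position 3 (positions 3rd, 6th, 9th, ...).
"hifwtpcms" → "jkhyvreou" → "hru".
(Check on "glimpsed": → "inkorugf" → "ku" ✓)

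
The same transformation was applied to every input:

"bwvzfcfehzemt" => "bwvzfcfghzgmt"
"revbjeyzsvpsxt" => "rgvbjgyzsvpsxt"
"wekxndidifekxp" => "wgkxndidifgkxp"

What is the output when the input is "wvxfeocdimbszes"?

wvxfgocdimbszgs

In each case the input is transformed by: replace every "e" with "g".
So "wvxfeocdimbszes" becomes "wvxfgocdimbszgs".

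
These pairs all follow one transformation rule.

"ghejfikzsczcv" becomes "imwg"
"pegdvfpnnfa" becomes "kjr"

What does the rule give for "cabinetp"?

In each case the input is transformed by: shift every letter 4 places forward in the alphabet (wrapping around), then keep one character in every 3, starting at position 3 (positions 3rd, 6th, 9th, ...).
On "cabinetp": the first step gives "gefmrixt", and the second then gives "fi".

fi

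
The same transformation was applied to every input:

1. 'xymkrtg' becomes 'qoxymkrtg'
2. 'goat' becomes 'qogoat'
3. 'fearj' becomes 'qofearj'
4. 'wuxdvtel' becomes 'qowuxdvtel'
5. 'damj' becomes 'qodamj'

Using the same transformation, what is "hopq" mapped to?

The rule is to prepend "qo".
For "hopq" the result is "qohopq".

qohopq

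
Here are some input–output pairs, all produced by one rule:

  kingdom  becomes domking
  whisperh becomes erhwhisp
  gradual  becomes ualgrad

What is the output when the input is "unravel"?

Each output is the input with this applied: move the last 3 characters to the front (rotate right by 3).
For "unravel" the result is "velunra".

velunra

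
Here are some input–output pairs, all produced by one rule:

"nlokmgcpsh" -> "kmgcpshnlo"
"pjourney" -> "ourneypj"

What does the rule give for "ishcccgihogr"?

ccgihogrishc

Looking at the pairs, the operation is to swap the front and back halves of the string, then move the last 2 characters to the front (rotate right by 2).
On "ishcccgihogr": the first step gives "gihogrishccc", and the second then gives "ccgihogrishc".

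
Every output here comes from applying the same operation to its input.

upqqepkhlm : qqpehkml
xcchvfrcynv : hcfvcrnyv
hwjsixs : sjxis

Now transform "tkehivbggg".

The rule is to delete the first 2 characters, then swap each adjacent pair of characters (1↔2, 3↔4, ...).
On "tkehivbggg": the first step gives "ehivbggg", and the second then gives "hevigbgg".

hevigbgg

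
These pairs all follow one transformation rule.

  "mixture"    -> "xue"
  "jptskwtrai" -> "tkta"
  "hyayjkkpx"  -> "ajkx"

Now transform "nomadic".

Each output is the input with this applied: delete the first character, then keep every other character starting from the second (positions 2nd, 4th, 6th, ...).
Working it through for "nomadic": intermediate "omadic", final "mdc".

mdc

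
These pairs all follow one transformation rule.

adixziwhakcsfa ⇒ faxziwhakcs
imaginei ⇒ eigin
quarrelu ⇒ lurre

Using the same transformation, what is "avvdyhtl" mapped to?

tldyh

Rule — delete the first 3 characters, then move the last 2 characters to the front (rotate right by 2).
On "avvdyhtl" that produces "tldyh".
(Check on "quarrelu": → "rrelu" → "lurre" ✓)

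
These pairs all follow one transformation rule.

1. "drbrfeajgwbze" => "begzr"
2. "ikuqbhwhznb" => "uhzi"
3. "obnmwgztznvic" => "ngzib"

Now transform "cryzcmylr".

The rule is to move the first 2 characters to the end (rotate left by 2), then keep one character in every 3, starting at position 1 (positions 1st, 4th, 7th, ...).
"cryzcmylr" → "ymr".
(Check on "drbrfeajgwbze": → "brfeajgwbzedr" → "begzr" ✓)

ymr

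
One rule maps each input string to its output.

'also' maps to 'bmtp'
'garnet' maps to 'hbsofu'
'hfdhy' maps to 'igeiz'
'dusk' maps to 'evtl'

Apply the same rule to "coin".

dpjo

Each output is the input with this applied: shift every letter 1 place forward in the alphabet (wrapping around).
Applying that to "coin" gives "dpjo".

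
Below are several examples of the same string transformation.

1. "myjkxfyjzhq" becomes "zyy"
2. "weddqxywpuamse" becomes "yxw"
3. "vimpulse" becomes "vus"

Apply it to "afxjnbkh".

xnk

Each output is the input with this applied: sort the characters into reverse alphabetical order, then keep only the first 3 characters.
"afxjnbkh" → "xnk".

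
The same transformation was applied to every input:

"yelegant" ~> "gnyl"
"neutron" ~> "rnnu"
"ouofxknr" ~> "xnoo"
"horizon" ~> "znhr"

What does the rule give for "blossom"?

Looking at the pairs, the operation is to keep every other character starting from the first (positions 1st, 3rd, 5th, ...), then swap the front and back halves of the string.
For "blossom", step one produces "bosm"; step two turns that into "smbo".
(Check on "neutron": → "nurn" → "rnnu" ✓)

smbo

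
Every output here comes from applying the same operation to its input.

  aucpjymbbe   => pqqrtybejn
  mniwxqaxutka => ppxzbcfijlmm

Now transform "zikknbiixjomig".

Each output is the input with this applied: sort the characters into alphabetical order, then shift every letter 11 places backward in the alphabet (wrapping around).
On "zikknbiixjomig": the first step gives "bgiiiijkkmnoxz", and the second then gives "qvxxxxyzzbcdmo".

qvxxxxyzzbcdmo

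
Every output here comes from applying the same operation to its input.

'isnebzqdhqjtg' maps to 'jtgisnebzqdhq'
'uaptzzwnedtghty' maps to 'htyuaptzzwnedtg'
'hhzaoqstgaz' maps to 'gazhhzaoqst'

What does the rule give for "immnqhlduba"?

The rule is to move the last 3 characters to the front (rotate right by 3).
Doing the same to "immnqhlduba": "ubaimmnqhld".

ubaimmnqhld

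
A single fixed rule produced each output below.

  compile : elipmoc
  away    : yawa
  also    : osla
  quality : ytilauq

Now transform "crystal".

latsyrc

In each case the input is transformed by: reverse the string.
On "crystal" that produces "latsyrc".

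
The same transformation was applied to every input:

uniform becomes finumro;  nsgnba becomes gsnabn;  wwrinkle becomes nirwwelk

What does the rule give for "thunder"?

nuhtred

Rule — reverse the string, then move the first 3 characters to the end (rotate left by 3).
On "thunder": the first step gives "rednuht", and the second then gives "nuhtred".
(Check on "wwrinkle": → "elknirww" → "nirwwelk" ✓)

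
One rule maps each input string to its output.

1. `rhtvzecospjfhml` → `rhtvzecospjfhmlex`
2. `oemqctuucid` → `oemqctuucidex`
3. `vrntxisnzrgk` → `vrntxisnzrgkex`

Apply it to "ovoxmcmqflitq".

ovoxmcmqflitqex

Rule — append "ex".
"ovoxmcmqflitq" → "ovoxmcmqflitqex".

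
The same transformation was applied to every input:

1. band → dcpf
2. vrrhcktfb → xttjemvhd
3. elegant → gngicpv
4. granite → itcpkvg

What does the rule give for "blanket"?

What's happening: shift every letter 2 places forward in the alphabet (wrapping around).
"blanket" → "dncpmgv".

dncpmgv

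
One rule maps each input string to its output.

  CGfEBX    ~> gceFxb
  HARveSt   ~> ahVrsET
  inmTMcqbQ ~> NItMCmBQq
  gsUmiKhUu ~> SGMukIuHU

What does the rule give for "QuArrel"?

UqRaERL

Each output is the input with this applied: swap each adjacent pair of characters (1↔2, 3↔4, ...), then flip the case of every letter.
On "QuArrel": the first step gives "uQrAerl", and the second then gives "UqRaERL".
(Check on "inmTMcqbQ": → "niTmcMbqQ" → "NItMCmBQq" ✓)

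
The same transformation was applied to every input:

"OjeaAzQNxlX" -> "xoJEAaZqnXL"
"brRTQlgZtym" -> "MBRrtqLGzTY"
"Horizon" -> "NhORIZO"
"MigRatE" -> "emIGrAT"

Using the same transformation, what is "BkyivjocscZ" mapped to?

zbKYIVJOCSC

What's happening: move the last character to the front, then flip the case of every letter.
Applying both steps to "BkyivjocscZ": "ZBkyivjocsc", then "zbKYIVJOCSC".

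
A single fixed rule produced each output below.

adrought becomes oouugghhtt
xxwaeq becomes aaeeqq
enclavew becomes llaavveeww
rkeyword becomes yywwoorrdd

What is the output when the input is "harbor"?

What's happening: delete the first 3 characters, then double every character.
Working it through for "harbor": intermediate "bor", final "bboorr".

bboorr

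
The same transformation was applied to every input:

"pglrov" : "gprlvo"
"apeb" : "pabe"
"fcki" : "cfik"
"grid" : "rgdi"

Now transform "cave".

In each case the input is transformed by: swap each adjacent pair of characters (1↔2, 3↔4, ...).
Doing the same to "cave": "acev".

acev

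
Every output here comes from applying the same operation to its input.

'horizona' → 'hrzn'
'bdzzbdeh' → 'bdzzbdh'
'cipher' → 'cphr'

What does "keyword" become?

kywrd

The rule is to remove every vowel.
"keyword" → "kywrd".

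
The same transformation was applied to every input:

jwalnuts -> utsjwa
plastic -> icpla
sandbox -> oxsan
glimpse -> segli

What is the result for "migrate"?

temig

In each case the input is transformed by: move the first 3 characters to the end (rotate left by 3), then delete the first 2 characters.
On "migrate": the first step gives "ratemig", and the second then gives "temig".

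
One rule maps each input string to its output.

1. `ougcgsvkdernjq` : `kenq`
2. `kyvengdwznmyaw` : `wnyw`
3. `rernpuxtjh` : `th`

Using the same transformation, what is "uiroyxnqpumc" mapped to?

quc

The transformation: keep every other character starting from the second (positions 2nd, 4th, 6th, ...), then delete the first 3 characters.
On "uiroyxnqpumc": the first step gives "ioxquc", and the second then gives "quc".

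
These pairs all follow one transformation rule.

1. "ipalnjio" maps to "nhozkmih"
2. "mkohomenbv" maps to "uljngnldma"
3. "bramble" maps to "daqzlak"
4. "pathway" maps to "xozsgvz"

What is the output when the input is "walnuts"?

Rule — move the last character to the front, then shift every letter 1 place backward in the alphabet (wrapping around).
On "walnuts": the first step gives "swalnut", and the second then gives "rvzkmts".

rvzkmts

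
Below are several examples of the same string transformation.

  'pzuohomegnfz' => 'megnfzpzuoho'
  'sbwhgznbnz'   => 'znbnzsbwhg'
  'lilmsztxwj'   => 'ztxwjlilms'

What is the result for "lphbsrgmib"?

rgmiblphbs

The rule is to swap the front and back halves of the string.
So "lphbsrgmib" becomes "rgmiblphbs".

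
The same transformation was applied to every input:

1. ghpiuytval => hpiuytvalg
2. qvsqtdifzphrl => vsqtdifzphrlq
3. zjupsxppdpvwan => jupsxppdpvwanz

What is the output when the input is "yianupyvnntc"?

Rule — move the first character to the end.
Doing the same to "yianupyvnntc": "ianupyvnntcy".

ianupyvnntcy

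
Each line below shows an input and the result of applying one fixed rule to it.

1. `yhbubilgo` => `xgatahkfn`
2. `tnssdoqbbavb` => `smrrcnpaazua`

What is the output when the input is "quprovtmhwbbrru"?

ptoqnuslgvaaqqt

The pattern: shift every letter 1 place backward in the alphabet (wrapping around).
For "quprovtmhwbbrru" the result is "ptoqnuslgvaaqqt".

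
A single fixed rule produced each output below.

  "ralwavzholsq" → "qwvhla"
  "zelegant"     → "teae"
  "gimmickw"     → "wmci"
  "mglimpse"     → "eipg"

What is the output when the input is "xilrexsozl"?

Rule — keep every other character starting from the second (positions 2nd, 4th, 6th, ...), then swap the first and last characters.
On "xilrexsozl": the first step gives "irxol", and the second then gives "lrxoi".

lrxoi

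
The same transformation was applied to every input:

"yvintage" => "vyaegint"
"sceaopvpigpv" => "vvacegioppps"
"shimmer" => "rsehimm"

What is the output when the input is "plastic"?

stacilp

Rule — sort the characters into alphabetical order, then move the last 2 characters to the front (rotate right by 2).
Starting from "plastic": after the first operation, "acilpst"; after the second, "stacilp".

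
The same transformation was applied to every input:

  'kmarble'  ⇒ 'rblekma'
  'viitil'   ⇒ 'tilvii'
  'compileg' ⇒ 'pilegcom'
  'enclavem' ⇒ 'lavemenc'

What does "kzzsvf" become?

Looking at the pairs, the operation is to move the first 3 characters to the end (rotate left by 3).
"kzzsvf" → "svfkzz".

svfkzz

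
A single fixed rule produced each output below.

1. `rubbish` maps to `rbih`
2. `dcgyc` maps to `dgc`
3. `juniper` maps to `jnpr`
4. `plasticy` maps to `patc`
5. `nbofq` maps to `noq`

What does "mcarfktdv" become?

maftv

What's happening: keep every other character starting from the first (positions 1st, 3rd, 5th, ...).
Doing the same to "mcarfktdv": "maftv".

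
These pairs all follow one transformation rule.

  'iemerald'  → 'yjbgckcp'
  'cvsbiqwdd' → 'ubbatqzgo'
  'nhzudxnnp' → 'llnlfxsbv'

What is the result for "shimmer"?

The transformation: move the last 3 characters to the front (rotate right by 3), then shift every letter 2 places backward in the alphabet (wrapping around).
On "shimmer" that produces "kcpqfgk".

kcpqfgk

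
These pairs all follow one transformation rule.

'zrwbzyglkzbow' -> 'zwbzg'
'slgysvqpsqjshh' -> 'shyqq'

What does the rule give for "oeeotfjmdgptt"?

otogj

What's happening: keep one character in every 3, starting at position 1 (positions 1st, 4th, 7th, ...), then take characters alternately from the front and the back (1st, last, 2nd, 2nd-last, ...).
On "oeeotfjmdgptt": the first step gives "oojgt", and the second then gives "otogj".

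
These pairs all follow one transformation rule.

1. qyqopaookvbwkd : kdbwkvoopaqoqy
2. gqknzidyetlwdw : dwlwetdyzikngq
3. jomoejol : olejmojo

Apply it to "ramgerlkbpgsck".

In each case the input is transformed by: reverse the string, then swap each adjacent pair of characters (1↔2, 3↔4, ...).
Working it through for "ramgerlkbpgsck": intermediate "kcsgpbklregmar", final "ckgsbplkermgra".

ckgsbplkermgra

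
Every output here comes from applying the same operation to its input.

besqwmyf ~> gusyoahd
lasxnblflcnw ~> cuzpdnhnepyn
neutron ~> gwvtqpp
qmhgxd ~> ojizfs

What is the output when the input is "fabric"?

Rule — move the first character to the end, then shift every letter 2 places forward in the alphabet (wrapping around).
Working it through for "fabric": intermediate "abricf", final "cdtkeh".

cdtkeh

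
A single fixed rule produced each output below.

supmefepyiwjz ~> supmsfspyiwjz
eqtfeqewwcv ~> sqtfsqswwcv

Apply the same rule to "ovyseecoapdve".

ovyssscoapdvs

The pattern: replace every "e" with "s".
On "ovyseecoapdve" that produces "ovyssscoapdvs".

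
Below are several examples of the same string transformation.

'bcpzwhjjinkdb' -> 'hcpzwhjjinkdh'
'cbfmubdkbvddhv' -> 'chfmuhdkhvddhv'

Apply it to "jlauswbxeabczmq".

jlauswhxeahczmq

The transformation: replace every "b" with "h".
So "jlauswbxeabczmq" becomes "jlauswhxeahczmq".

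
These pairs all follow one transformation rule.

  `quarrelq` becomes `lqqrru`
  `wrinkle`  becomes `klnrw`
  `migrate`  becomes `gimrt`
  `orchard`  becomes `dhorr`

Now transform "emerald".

The rule is to sort the characters into alphabetical order, then delete the first 2 characters.
On "emerald": the first step gives "adeelmr", and the second then gives "eelmr".

eelmr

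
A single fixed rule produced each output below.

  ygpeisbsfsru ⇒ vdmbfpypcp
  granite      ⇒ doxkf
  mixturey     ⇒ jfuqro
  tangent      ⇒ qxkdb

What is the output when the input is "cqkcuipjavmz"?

Rule — delete the last 2 characters, then shift every letter 3 places backward in the alphabet (wrapping around).
"cqkcuipjavmz" → "cqkcuipjav" → "znhzrfmgxs".
(Check on "tangent": → "tange" → "qxkdb" ✓)

znhzrfmgxs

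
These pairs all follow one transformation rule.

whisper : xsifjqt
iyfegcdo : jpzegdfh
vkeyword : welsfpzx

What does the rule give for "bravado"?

The pattern: shift every letter 1 place forward in the alphabet (wrapping around), then take characters alternately from the front and the back (1st, last, 2nd, 2nd-last, ...).
For "bravado", step one produces "csbwbep"; step two turns that into "cpsebbw".

cpsebbw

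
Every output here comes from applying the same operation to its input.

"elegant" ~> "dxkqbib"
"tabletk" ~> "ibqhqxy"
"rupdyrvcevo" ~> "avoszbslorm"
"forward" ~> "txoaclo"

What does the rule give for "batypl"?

Each output is the input with this applied: shift every letter 3 places backward in the alphabet (wrapping around), then move the first 3 characters to the end (rotate left by 3).
Applying that to "batypl" gives "vmiyxq".

vmiyxq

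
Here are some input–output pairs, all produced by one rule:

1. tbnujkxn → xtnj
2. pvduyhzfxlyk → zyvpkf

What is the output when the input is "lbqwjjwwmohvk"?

The transformation: sort the characters into reverse alphabetical order, then keep every other character starting from the first (positions 1st, 3rd, 5th, ...).
For "lbqwjjwwmohvk", step one produces "wwwvqomlkjjhb"; step two turns that into "wwqmkjb".
(Check on "tbnujkxn": → "xutnnkjb" → "xtnj" ✓)

wwqmkjb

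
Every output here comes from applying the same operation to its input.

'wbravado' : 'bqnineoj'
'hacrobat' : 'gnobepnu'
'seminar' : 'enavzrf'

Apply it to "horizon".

abmvebu

Each output is the input with this applied: reverse the string, then shift every letter 13 places forward in the alphabet (wrapping around) — i.e. ROT13.
"horizon" → "noziroh" → "abmvebu".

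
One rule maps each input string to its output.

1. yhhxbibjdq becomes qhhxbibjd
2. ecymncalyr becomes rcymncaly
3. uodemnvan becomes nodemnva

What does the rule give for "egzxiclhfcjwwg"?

Each output is the input with this applied: swap the first and last characters, then delete the last character.
Starting from "egzxiclhfcjwwg": after the first operation, "ggzxiclhfcjwwe"; after the second, "ggzxiclhfcjww".

ggzxiclhfcjww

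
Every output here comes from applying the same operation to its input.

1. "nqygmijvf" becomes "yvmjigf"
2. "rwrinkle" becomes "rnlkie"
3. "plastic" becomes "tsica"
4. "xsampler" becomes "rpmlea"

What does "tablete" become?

tleeb

Each output is the input with this applied: delete the first 2 characters, then sort the characters into reverse alphabetical order.
"tablete" → "blete" → "tleeb".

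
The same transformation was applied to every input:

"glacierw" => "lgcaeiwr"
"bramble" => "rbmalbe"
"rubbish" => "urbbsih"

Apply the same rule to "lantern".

altnren

Each output is the input with this applied: swap each adjacent pair of characters (1↔2, 3↔4, ...).
"lantern" → "altnren".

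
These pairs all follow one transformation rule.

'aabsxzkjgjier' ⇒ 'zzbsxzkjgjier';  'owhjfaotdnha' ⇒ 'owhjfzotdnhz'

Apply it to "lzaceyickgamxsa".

lzzceyickgzmxsz

In each case the input is transformed by: replace every "a" with "z".
On "lzaceyickgamxsa" that produces "lzzceyickgzmxsz".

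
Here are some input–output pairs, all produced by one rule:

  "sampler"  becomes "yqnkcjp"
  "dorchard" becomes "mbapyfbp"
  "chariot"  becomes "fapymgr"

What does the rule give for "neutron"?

clrsmpl

The pattern: swap each adjacent pair of characters (1↔2, 3↔4, ...), then shift every letter 2 places backward in the alphabet (wrapping around).
Applying that to "neutron" gives "clrsmpl".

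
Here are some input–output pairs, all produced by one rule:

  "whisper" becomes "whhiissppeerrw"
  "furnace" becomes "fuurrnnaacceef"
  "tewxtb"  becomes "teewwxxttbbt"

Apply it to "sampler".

saammpplleerrs

The transformation: double every character, then move the first character to the end.
So "sampler" becomes "saammpplleerrs".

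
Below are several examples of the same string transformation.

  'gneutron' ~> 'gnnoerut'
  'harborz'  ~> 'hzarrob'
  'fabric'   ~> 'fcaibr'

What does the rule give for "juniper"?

jruenpi

The pattern: take characters alternately from the front and the back (1st, last, 2nd, 2nd-last, ...).
On "juniper" that produces "jruenpi".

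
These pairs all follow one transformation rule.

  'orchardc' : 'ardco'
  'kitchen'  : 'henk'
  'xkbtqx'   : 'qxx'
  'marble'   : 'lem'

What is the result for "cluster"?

terc

Rule — move the first character to the end, then delete the first 3 characters.
For "cluster" the result is "terc".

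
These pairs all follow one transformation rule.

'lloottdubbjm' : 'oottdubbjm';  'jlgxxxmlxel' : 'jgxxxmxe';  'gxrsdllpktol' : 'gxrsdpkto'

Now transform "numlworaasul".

What's happening: remove every "l".
"numlworaasul" → "numworaasu".

numworaasu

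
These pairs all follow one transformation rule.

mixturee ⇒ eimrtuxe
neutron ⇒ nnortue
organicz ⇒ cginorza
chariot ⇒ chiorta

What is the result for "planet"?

The rule is to sort the characters into alphabetical order, then move the first character to the end.
On "planet": the first step gives "aelnpt", and the second then gives "elnpta".

elnpta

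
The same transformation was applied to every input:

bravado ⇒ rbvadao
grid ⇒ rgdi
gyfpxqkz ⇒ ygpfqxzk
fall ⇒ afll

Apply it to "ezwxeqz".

zexwqez

Rule — swap each adjacent pair of characters (1↔2, 3↔4, ...).
Applying that to "ezwxeqz" gives "zexwqez".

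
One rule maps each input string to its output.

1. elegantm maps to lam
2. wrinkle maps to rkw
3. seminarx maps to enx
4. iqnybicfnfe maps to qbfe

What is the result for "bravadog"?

rag

The rule is to move the first character to the end, then keep one character in every 3, starting at position 1 (positions 1st, 4th, 7th, ...).
On "bravadog": the first step gives "ravadogb", and the second then gives "rag".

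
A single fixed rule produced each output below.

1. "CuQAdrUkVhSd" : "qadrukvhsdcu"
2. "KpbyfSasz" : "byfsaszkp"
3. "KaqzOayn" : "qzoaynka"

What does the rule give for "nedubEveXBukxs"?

What's happening: move the first 2 characters to the end (rotate left by 2), then convert every letter to lowercase.
"nedubEveXBukxs" → "dubEveXBukxsne" → "dubevexbukxsne".
(Check on "KpbyfSasz": → "byfSaszKp" → "byfsaszkp" ✓)

dubevexbukxsne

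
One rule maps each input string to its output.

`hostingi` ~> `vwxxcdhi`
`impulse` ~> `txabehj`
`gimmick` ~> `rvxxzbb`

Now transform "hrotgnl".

What's happening: sort the characters into alphabetical order, then shift every letter 11 places backward in the alphabet (wrapping around).
Starting from "hrotgnl": after the first operation, "ghlnort"; after the second, "vwacdgi".
(Check on "impulse": → "eilmpsu" → "txabehj" ✓)

vwacdgi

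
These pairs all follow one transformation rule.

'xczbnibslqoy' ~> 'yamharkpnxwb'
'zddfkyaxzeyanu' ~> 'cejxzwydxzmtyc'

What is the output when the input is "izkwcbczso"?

jvbabyrnhy

Each output is the input with this applied: move the first 2 characters to the end (rotate left by 2), then shift every letter 1 place backward in the alphabet (wrapping around).
Working it through for "izkwcbczso": intermediate "kwcbczsoiz", final "jvbabyrnhy".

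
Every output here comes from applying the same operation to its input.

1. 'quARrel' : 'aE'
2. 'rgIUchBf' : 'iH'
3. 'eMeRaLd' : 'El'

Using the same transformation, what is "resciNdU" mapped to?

Sn

Looking at the pairs, the operation is to keep one character in every 3, starting at position 3 (positions 3rd, 6th, 9th, ...), then flip the case of every letter.
Working it through for "resciNdU": intermediate "sN", final "Sn".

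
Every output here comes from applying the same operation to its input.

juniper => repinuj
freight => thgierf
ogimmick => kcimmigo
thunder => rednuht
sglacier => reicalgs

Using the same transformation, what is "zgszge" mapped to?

The rule is to reverse the string.
On "zgszge" that produces "egzsgz".

egzsgz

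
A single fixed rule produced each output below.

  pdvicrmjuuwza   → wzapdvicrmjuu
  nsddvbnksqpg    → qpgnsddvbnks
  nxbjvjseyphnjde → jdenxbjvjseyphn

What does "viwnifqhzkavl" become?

avlviwnifqhzk

The pattern: move the last 3 characters to the front (rotate right by 3).
"viwnifqhzkavl" → "avlviwnifqhzk".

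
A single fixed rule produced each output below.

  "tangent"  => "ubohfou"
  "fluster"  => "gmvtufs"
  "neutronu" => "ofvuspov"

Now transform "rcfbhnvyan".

What's happening: shift every letter 1 place forward in the alphabet (wrapping around).
Applying that to "rcfbhnvyan" gives "sdgciowzbo".

sdgciowzbo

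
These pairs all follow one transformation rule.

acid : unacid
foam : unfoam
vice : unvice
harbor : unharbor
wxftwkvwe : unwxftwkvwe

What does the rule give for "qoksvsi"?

Each output is the input with this applied: prepend "un".
For "qoksvsi" the result is "unqoksvsi".

unqoksvsi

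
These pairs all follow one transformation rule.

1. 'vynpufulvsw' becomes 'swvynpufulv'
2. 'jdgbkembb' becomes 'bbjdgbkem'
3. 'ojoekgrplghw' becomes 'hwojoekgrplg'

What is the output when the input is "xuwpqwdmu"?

In each case the input is transformed by: move the last 2 characters to the front (rotate right by 2).
Doing the same to "xuwpqwdmu": "muxuwpqwd".

muxuwpqwd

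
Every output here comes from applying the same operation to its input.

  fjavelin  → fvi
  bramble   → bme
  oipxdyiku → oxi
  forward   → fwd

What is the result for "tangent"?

The rule is to keep one character in every 3, starting at position 1 (positions 1st, 4th, 7th, ...).
Applying that to "tangent" gives "tgt".

tgt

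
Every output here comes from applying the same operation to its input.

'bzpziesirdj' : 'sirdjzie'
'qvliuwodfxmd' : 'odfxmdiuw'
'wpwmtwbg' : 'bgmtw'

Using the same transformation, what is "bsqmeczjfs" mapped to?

zjfsmec

The transformation: delete the first 3 characters, then move the first 3 characters to the end (rotate left by 3).
So "bsqmeczjfs" becomes "zjfsmec".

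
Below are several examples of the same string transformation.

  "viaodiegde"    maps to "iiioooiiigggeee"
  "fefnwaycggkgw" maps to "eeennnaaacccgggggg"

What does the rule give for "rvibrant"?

What's happening: keep every other character starting from the second (positions 2nd, 4th, 6th, ...), then repeat every character 3 times.
Starting from "rvibrant": after the first operation, "vbat"; after the second, "vvvbbbaaattt".
(Check on "viaodiegde": → "ioige" → "iiioooiiigggeee" ✓)

vvvbbbaaattt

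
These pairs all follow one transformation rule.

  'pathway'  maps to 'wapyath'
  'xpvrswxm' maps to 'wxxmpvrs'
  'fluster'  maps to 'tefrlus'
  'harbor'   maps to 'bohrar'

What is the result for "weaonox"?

nowxeao

Looking at the pairs, the operation is to swap the first and last characters, then move the last 3 characters to the front (rotate right by 3).
On "weaonox": the first step gives "xeaonow", and the second then gives "nowxeao".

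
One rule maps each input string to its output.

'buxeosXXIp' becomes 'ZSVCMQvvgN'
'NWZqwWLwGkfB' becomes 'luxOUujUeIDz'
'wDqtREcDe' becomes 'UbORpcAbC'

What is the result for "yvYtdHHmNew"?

WTwRBffKlCU

The transformation: flip the case of every letter, then shift every letter 2 places backward in the alphabet (wrapping around).
"yvYtdHHmNew" → "WTwRBffKlCU".
(Check on "buxeosXXIp": → "BUXEOSxxiP" → "ZSVCMQvvgN" ✓)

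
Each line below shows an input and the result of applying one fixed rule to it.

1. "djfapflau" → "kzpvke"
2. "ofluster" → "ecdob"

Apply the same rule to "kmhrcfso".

bmpcy

Each output is the input with this applied: shift every letter 10 places forward in the alphabet (wrapping around), then delete the first 3 characters.
Starting from "kmhrcfso": after the first operation, "uwrbmpcy"; after the second, "bmpcy".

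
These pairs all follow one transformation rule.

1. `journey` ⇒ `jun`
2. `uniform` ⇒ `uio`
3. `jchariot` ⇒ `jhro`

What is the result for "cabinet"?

Rule — swap each adjacent pair of characters (1↔2, 3↔4, ...), then keep every other character starting from the second (positions 2nd, 4th, 6th, ...).
Working it through for "cabinet": intermediate "acibent", final "cbn".

cbn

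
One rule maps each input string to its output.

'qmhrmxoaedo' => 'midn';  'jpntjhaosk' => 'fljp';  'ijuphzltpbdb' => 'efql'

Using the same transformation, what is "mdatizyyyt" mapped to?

izwp

The rule is to shift every letter 4 places backward in the alphabet (wrapping around), then keep only the first 4 characters.
Applying both steps to "mdatizyyyt": "izwpevuuup", then "izwp".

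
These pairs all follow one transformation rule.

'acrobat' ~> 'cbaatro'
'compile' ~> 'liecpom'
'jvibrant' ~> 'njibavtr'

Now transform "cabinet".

In each case the input is transformed by: sort the characters into reverse alphabetical order, then move the first 3 characters to the end (rotate left by 3).
Starting from "cabinet": after the first operation, "tniecba"; after the second, "ecbatni".

ecbatni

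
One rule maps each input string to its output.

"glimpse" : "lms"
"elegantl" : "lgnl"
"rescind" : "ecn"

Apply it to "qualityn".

ultn

The transformation: keep every other character starting from the second (positions 2nd, 4th, 6th, ...).
Applying that to "qualityn" gives "ultn".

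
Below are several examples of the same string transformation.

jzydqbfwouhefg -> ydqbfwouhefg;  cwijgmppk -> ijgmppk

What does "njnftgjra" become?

nftgjra

The pattern: delete the first 2 characters.
For "njnftgjra" the result is "nftgjra".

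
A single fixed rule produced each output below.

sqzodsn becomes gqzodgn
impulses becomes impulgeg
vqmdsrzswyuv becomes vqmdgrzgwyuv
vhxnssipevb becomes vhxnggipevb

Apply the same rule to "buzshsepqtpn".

The transformation: replace every "s" with "g".
Applying that to "buzshsepqtpn" gives "buzghgepqtpn".

buzghgepqtpn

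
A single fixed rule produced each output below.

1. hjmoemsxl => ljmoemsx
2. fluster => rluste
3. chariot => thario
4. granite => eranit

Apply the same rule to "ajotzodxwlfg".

gjotzodxwlf

What's happening: delete the first character, then move the last character to the front.
Starting from "ajotzodxwlfg": after the first operation, "jotzodxwlfg"; after the second, "gjotzodxwlf".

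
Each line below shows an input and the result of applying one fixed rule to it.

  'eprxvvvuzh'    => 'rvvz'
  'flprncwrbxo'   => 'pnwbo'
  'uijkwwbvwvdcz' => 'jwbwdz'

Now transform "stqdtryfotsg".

In each case the input is transformed by: keep every other character starting from the first (positions 1st, 3rd, 5th, ...), then delete the first character.
Applying both steps to "stqdtryfotsg": "sqtyos", then "qtyos".
(Check on "eprxvvvuzh": → "ervvz" → "rvvz" ✓)

qtyos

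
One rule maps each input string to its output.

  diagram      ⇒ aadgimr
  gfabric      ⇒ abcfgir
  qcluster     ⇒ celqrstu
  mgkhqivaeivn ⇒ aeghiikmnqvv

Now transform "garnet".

The pattern: sort the characters into alphabetical order.
So "garnet" becomes "aegnrt".

aegnrt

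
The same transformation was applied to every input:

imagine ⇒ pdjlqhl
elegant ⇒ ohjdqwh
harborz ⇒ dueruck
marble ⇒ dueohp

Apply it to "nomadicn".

rpdglfqq

The transformation: move the first character to the end, then shift every letter 3 places forward in the alphabet (wrapping around).
So "nomadicn" becomes "rpdglfqq".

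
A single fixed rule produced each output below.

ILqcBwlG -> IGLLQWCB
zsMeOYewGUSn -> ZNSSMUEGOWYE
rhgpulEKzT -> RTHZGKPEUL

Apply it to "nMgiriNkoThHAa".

NAMAGHIHRTIONK

What's happening: take characters alternately from the front and the back (1st, last, 2nd, 2nd-last, ...), then convert every letter to uppercase.
Doing the same to "nMgiriNkoThHAa": "NAMAGHIHRTIONK".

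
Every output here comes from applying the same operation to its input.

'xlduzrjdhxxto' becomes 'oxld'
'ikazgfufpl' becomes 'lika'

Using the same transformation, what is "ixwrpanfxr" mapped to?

Looking at the pairs, the operation is to move the first 3 characters to the end (rotate left by 3), then keep only the last 4 characters.
On "ixwrpanfxr": the first step gives "rpanfxrixw", and the second then gives "rixw".
(Check on "xlduzrjdhxxto": → "uzrjdhxxtoxld" → "oxld" ✓)

rixw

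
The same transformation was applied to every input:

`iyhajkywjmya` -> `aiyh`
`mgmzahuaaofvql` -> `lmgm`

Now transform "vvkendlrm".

mvvk

Looking at the pairs, the operation is to move the first 3 characters to the end (rotate left by 3), then keep only the last 4 characters.
On "vvkendlrm": the first step gives "endlrmvvk", and the second then gives "mvvk".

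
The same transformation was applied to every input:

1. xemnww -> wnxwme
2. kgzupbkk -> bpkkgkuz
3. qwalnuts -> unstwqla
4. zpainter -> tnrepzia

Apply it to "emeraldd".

The rule is to swap the front and back halves of the string, then swap each adjacent pair of characters (1↔2, 3↔4, ...).
Applying both steps to "emeraldd": "alddemer", then "laddmere".

laddmere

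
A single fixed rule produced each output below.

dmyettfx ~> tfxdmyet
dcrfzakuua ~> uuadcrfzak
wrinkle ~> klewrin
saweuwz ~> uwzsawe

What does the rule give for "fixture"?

urefixt

The pattern: move the last 3 characters to the front (rotate right by 3).
For "fixture" the result is "urefixt".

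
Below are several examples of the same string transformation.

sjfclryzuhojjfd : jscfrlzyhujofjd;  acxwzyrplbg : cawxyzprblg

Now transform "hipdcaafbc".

The pattern: swap each adjacent pair of characters (1↔2, 3↔4, ...).
For "hipdcaafbc" the result is "ihdpacfacb".

ihdpacfacb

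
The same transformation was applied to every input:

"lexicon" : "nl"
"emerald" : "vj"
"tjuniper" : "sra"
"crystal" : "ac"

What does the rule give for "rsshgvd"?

bp

Each output is the input with this applied: shift every letter 9 places forward in the alphabet (wrapping around), then keep one character in every 3, starting at position 2 (positions 2nd, 5th, 8th, ...).
Working it through for "rsshgvd": intermediate "abbqpem", final "bp".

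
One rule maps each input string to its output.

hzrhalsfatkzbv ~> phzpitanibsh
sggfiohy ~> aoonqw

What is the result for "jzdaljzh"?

rhlitr

The transformation: delete the last 2 characters, then shift every letter 8 places forward in the alphabet (wrapping around).
Working it through for "jzdaljzh": intermediate "jzdalj", final "rhlitr".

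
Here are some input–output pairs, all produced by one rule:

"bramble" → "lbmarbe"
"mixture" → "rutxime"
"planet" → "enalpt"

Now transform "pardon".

odrapn

The pattern: move the last character to the front, then reverse the string.
"pardon" → "odrapn".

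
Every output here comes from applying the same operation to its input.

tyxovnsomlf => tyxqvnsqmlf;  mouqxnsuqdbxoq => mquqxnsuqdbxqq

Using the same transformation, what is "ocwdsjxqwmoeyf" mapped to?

qcwdsjxqwmqeyf

Rule — replace every "o" with "q".
Doing the same to "ocwdsjxqwmoeyf": "qcwdsjxqwmqeyf".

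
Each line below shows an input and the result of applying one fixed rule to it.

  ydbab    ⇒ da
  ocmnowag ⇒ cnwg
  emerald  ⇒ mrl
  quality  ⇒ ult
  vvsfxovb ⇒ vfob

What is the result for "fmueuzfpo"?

Looking at the pairs, the operation is to keep every other character starting from the second (positions 2nd, 4th, 6th, ...).
On "fmueuzfpo" that produces "mezp".

mezp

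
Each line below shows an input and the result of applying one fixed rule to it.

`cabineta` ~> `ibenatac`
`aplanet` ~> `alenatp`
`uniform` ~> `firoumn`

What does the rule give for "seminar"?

imansre

Looking at the pairs, the operation is to move the first 2 characters to the end (rotate left by 2), then swap each adjacent pair of characters (1↔2, 3↔4, ...).
Working it through for "seminar": intermediate "minarse", final "imansre".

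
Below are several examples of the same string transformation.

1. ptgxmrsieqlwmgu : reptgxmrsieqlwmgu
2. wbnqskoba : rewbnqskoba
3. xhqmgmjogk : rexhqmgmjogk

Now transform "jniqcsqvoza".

rejniqcsqvoza

The rule is to prepend "re".
So "jniqcsqvoza" becomes "rejniqcsqvoza".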